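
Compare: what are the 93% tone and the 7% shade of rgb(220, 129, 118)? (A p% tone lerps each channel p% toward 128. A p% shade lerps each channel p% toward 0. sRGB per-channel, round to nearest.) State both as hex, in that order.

93% tone:
  R: 220 + 0.93×(128−220) = 220 − 85.56 = 134.44 → 134
  G: 129 − 0.93 = 128.07 → 128
  B: 118 + 9.3 = 127.3 → 127
  → #86807F
7% shade:
  R: 220 − 15.4 = 204.6 → 205
  G: 129 − 9.03 = 119.97 → 120
  B: 118 + 0.07×(0−118) = 118 − 8.26 = 109.74 → 110
  → #CD786E

#86807F, #CD786E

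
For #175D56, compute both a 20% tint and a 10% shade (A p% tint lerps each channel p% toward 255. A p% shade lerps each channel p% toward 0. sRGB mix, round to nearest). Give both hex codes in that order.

#457D78, #15544D

#175D56 is rgb(23, 93, 86).
20% tint:
  R: 23 + 0.2×(255−23) = 23 + 46.4 = 69.4 → 69
  G: 93 + 0.2×(255−93) = 93 + 32.4 = 125.4 → 125
  B: 86 + 0.2×(255−86) = 86 + 33.8 = 119.8 → 120
  → #457D78
10% shade:
  R: 23 − 2.3 = 20.7 → 21
  G: 93 − 9.3 = 83.7 → 84
  B: 86 − 8.6 = 77.4 → 77
  → #15544D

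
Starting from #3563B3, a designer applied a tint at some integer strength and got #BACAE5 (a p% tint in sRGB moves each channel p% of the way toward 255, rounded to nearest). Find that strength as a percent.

#3563B3 is rgb(53, 99, 179); #BACAE5 is rgb(186, 202, 229).
On the R channel (widest range): 186 ≈ 53 + (p/100)(255 − 53), so p ≈ 100×(186 − 53)/(255 − 53) = 13300/202 = 65.84.
p = 66 reproduces all three channels after rounding.

66%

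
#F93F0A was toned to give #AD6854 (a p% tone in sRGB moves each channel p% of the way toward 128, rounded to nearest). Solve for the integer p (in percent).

#F93F0A is rgb(249, 63, 10); #AD6854 is rgb(173, 104, 84).
On the R channel (widest range): 173 ≈ 249 + (p/100)(128 − 249), so p ≈ 100×(173 − 249)/(128 − 249) = -7600/-121 = 62.81.
p = 63 reproduces all three channels after rounding.

63%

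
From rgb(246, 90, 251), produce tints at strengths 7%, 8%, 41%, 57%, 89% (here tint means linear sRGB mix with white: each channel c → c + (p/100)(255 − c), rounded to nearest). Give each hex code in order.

7%: (246 + 0.63 = 246.63→247, 90 + 11.55 = 101.55→102, 251→251) → #f766fb
8%: (246 + 0.72 = 246.72→247, 90 + 13.2 = 103.2→103, 251→251) → #f767fb
41%: (246 + 3.69 = 249.69→250, 90 + 67.65 = 157.65→158, 251 + 1.64 = 252.64→253) → #fa9efd
57%: (246 + 5.13 = 251.13→251, 90 + 94.05 = 184.05→184, 251 + 2.28 = 253.28→253) → #fbb8fd
89%: (246 + 8.01 = 254.01→254, 90 + 146.85 = 236.85→237, 251 + 3.56 = 254.56→255) → #feedff

#f766fb, #f767fb, #fa9efd, #fbb8fd, #feedff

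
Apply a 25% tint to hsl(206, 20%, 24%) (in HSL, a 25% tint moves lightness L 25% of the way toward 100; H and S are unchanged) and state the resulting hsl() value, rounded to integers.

L moves 25% from 24 toward 100: 24 + 19 = 43 → 43.
H and S are unchanged.

hsl(206, 20%, 43%)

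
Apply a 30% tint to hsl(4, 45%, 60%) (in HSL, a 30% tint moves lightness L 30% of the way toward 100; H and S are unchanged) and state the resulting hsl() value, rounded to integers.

hsl(4, 45%, 72%)

L moves 30% from 60 toward 100: 60 + 12 = 72 → 72.
H and S are unchanged.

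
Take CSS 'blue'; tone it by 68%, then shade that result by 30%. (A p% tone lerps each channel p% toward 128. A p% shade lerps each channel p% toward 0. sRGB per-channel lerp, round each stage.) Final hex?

CSS blue is rgb(0, 0, 255).
Lerp each channel 68% toward 128:
  R: 0 + 87.04 = 87.04 → 87
  G: 0 + 87.04 = 87.04 → 87
  B: 255 − 86.36 = 168.64 → 169
After the tone: rgb(87, 87, 169) = #5757A9.
Lerp each channel 30% toward 0:
  R: 87 − 26.1 = 60.9 → 61
  G: 87 − 26.1 = 60.9 → 61
  B: 169 + 0.3×(0−169) = 169 − 50.7 = 118.3 → 118
rgb(61, 61, 118) = #3D3D76.

#3D3D76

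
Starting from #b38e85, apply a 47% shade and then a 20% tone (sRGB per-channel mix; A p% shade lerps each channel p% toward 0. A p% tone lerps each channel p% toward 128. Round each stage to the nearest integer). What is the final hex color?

#b38e85 is rgb(179, 142, 133).
Lerp each channel 47% toward 0:
  R: 179 + 0.47×(0−179) = 179 − 84.13 = 94.87 → 95
  G: 142 + 0.47×(0−142) = 142 − 66.74 = 75.26 → 75
  B: 133 + 0.47×(0−133) = 133 − 62.51 = 70.49 → 70
After the shade: rgb(95, 75, 70) = #5f4b46.
Lerp each channel 20% toward 128:
  R: 95 + 0.2×(128−95) = 95 + 6.6 = 101.6 → 102
  G: 75 + 0.2×(128−75) = 75 + 10.6 = 85.6 → 86
  B: 70 + 0.2×(128−70) = 70 + 11.6 = 81.6 → 82
rgb(102, 86, 82) = #665652.

#665652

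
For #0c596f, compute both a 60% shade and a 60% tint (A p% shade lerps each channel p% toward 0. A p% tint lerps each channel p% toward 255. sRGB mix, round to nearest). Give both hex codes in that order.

#05242c, #9ebdc5

#0c596f is rgb(12, 89, 111).
60% shade:
  R: 12 + 0.6×(0−12) = 12 − 7.2 = 4.8 → 5
  G: 89 + 0.6×(0−89) = 89 − 53.4 = 35.6 → 36
  B: 111 + 0.6×(0−111) = 111 − 66.6 = 44.4 → 44
  → #05242c
60% tint:
  R: 12 + 0.6×(255−12) = 12 + 145.8 = 157.8 → 158
  G: 89 + 99.6 = 188.6 → 189
  B: 111 + 86.4 = 197.4 → 197
  → #9ebdc5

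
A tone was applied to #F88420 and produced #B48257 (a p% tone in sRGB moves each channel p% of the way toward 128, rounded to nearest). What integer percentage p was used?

#F88420 is rgb(248, 132, 32); #B48257 is rgb(180, 130, 87).
On the R channel (widest range): 180 ≈ 248 + (p/100)(128 − 248), so p ≈ 100×(180 − 248)/(128 − 248) = -6800/-120 = 56.67.
p = 57 reproduces all three channels after rounding.

57%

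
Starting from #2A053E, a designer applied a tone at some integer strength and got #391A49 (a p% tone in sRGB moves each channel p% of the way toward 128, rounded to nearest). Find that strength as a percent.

#2A053E is rgb(42, 5, 62); #391A49 is rgb(57, 26, 73).
On the G channel (widest range): 26 ≈ 5 + (p/100)(128 − 5), so p ≈ 100×(26 − 5)/(128 − 5) = 2100/123 = 17.07.
p = 17 reproduces all three channels after rounding.

17%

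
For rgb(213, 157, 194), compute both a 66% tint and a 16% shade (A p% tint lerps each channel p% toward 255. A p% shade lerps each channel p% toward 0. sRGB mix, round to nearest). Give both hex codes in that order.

#F1DEEA, #B384A3

66% tint:
  R: 213 + 0.66×(255−213) = 213 + 27.72 = 240.72 → 241
  G: 157 + 0.66×(255−157) = 157 + 64.68 = 221.68 → 222
  B: 194 + 40.26 = 234.26 → 234
  → #F1DEEA
16% shade:
  R: 213 + 0.16×(0−213) = 213 − 34.08 = 178.92 → 179
  G: 157 + 0.16×(0−157) = 157 − 25.12 = 131.88 → 132
  B: 194 + 0.16×(0−194) = 194 − 31.04 = 162.96 → 163
  → #B384A3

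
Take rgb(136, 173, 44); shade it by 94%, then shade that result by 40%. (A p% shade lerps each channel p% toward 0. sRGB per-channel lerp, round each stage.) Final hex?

A 94% shade moves each channel 94% toward 0:
  R: 136 − 127.84 = 8.16 → 8
  G: 173 + 0.94×(0−173) = 173 − 162.62 = 10.38 → 10
  B: 44 + 0.94×(0−44) = 44 − 41.36 = 2.64 → 3
After the shade: rgb(8, 10, 3) = #080a03.
Per channel, c → c + 0.4(0 − c):
  R: 8 − 3.2 = 4.8 → 5
  G: 10 + 0.4×(0−10) = 10 − 4 = 6 → 6
  B: 3 + 0.4×(0−3) = 3 − 1.2 = 1.8 → 2
rgb(5, 6, 2) = #050602.

#050602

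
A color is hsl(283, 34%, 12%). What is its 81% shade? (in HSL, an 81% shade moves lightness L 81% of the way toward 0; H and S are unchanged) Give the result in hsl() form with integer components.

L moves 81% from 12 toward 0: 12 − 9.72 = 2.28 → 2.
H and S are unchanged.

hsl(283, 34%, 2%)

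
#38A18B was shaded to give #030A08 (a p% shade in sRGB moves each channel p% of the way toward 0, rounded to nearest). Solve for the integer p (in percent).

94%

#38A18B is rgb(56, 161, 139); #030A08 is rgb(3, 10, 8).
On the G channel (widest range): 10 ≈ 161 + (p/100)(0 − 161), so p ≈ 100×(10 − 161)/(0 − 161) = -15100/-161 = 93.79.
p = 94 reproduces all three channels after rounding.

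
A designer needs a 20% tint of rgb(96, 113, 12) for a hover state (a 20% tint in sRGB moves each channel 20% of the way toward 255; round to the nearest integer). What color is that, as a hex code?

Per channel, c → c + 0.2(255 − c):
  R: 96 + 31.8 = 127.8 → 128
  G: 113 + 0.2×(255−113) = 113 + 28.4 = 141.4 → 141
  B: 12 + 0.2×(255−12) = 12 + 48.6 = 60.6 → 61
rgb(128, 141, 61) = #808D3D.

#808D3D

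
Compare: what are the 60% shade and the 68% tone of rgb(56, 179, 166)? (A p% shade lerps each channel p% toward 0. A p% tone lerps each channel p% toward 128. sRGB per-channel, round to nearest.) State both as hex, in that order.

60% shade:
  R: 56 − 33.6 = 22.4 → 22
  G: 179 + 0.6×(0−179) = 179 − 107.4 = 71.6 → 72
  B: 166 − 99.6 = 66.4 → 66
  → #164842
68% tone:
  R: 56 + 0.68×(128−56) = 56 + 48.96 = 104.96 → 105
  G: 179 − 34.68 = 144.32 → 144
  B: 166 + 0.68×(128−166) = 166 − 25.84 = 140.16 → 140
  → #69908C

#164842, #69908C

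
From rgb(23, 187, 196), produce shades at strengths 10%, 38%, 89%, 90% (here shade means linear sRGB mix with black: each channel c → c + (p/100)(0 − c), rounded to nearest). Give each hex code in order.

#15a8b0, #0e747a, #031516, #021314

10%: (23 − 2.3 = 20.7→21, 187 − 18.7 = 168.3→168, 196 − 19.6 = 176.4→176) → #15a8b0
38%: (23 − 8.74 = 14.26→14, 187 − 71.06 = 115.94→116, 196 − 74.48 = 121.52→122) → #0e747a
89%: (23 − 20.47 = 2.53→3, 187 − 166.43 = 20.57→21, 196 − 174.44 = 21.56→22) → #031516
90%: (23 − 20.7 = 2.3→2, 187 − 168.3 = 18.7→19, 196 − 176.4 = 19.6→20) → #021314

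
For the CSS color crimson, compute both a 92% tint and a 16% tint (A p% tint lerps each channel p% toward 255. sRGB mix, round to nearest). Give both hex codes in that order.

CSS crimson is rgb(220, 20, 60).
92% tint:
  R: 220 + 32.2 = 252.2 → 252
  G: 20 + 0.92×(255−20) = 20 + 216.2 = 236.2 → 236
  B: 60 + 0.92×(255−60) = 60 + 179.4 = 239.4 → 239
  → #FCECEF
16% tint:
  R: 220 + 5.6 = 225.6 → 226
  G: 20 + 0.16×(255−20) = 20 + 37.6 = 57.6 → 58
  B: 60 + 0.16×(255−60) = 60 + 31.2 = 91.2 → 91
  → #E23A5B

#FCECEF, #E23A5B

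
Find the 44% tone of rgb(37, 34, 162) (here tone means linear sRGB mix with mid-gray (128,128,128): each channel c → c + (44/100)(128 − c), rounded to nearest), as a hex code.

Per channel, c → c + 0.44(128 − c):
  R: 37 + 0.44×(128−37) = 37 + 40.04 = 77.04 → 77
  G: 34 + 0.44×(128−34) = 34 + 41.36 = 75.36 → 75
  B: 162 + 0.44×(128−162) = 162 − 14.96 = 147.04 → 147
rgb(77, 75, 147) = #4D4B93.

#4D4B93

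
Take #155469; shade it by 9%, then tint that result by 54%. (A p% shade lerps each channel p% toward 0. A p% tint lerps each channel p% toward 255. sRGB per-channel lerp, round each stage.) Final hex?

#92adb6

#155469 is rgb(21, 84, 105).
Per channel, c → c + 0.09(0 − c):
  R: 21 − 1.89 = 19.11 → 19
  G: 84 − 7.56 = 76.44 → 76
  B: 105 − 9.45 = 95.55 → 96
After the shade: rgb(19, 76, 96) = #134c60.
Lerp each channel 54% toward 255:
  R: 19 + 0.54×(255−19) = 19 + 127.44 = 146.44 → 146
  G: 76 + 96.66 = 172.66 → 173
  B: 96 + 0.54×(255−96) = 96 + 85.86 = 181.86 → 182
rgb(146, 173, 182) = #92adb6.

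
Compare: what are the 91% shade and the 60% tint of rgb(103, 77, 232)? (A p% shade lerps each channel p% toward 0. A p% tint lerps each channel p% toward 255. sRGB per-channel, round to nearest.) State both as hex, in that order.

#090715, #C2B8F6

91% shade:
  R: 103 − 93.73 = 9.27 → 9
  G: 77 + 0.91×(0−77) = 77 − 70.07 = 6.93 → 7
  B: 232 − 211.12 = 20.88 → 21
  → #090715
60% tint:
  R: 103 + 0.6×(255−103) = 103 + 91.2 = 194.2 → 194
  G: 77 + 0.6×(255−77) = 77 + 106.8 = 183.8 → 184
  B: 232 + 13.8 = 245.8 → 246
  → #C2B8F6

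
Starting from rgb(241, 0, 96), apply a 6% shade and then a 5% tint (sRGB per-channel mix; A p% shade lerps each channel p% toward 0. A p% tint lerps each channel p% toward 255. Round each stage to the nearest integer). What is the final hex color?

Per channel, c → c + 0.06(0 − c):
  R: 241 + 0.06×(0−241) = 241 − 14.46 = 226.54 → 227
  G: 0 + 0 = 0 → 0
  B: 96 − 5.76 = 90.24 → 90
After the shade: rgb(227, 0, 90) = #E3005A.
A 5% tint moves each channel 5% toward 255:
  R: 227 + 0.05×(255−227) = 227 + 1.4 = 228.4 → 228
  G: 0 + 0.05×(255−0) = 0 + 12.75 = 12.75 → 13
  B: 90 + 0.05×(255−90) = 90 + 8.25 = 98.25 → 98
rgb(228, 13, 98) = #E40D62.

#E40D62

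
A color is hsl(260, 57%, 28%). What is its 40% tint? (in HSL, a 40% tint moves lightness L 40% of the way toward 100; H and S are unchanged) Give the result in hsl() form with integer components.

hsl(260, 57%, 57%)

L moves 40% from 28 toward 100: 28 + 28.8 = 56.8 → 57.
H and S are unchanged.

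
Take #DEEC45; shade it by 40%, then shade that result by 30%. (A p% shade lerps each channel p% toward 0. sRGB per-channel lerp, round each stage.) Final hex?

#5D631D

#DEEC45 is rgb(222, 236, 69).
A 40% shade moves each channel 40% toward 0:
  R: 222 + 0.4×(0−222) = 222 − 88.8 = 133.2 → 133
  G: 236 + 0.4×(0−236) = 236 − 94.4 = 141.6 → 142
  B: 69 + 0.4×(0−69) = 69 − 27.6 = 41.4 → 41
After the shade: rgb(133, 142, 41) = #858E29.
A 30% shade moves each channel 30% toward 0:
  R: 133 + 0.3×(0−133) = 133 − 39.9 = 93.1 → 93
  G: 142 + 0.3×(0−142) = 142 − 42.6 = 99.4 → 99
  B: 41 + 0.3×(0−41) = 41 − 12.3 = 28.7 → 29
rgb(93, 99, 29) = #5D631D.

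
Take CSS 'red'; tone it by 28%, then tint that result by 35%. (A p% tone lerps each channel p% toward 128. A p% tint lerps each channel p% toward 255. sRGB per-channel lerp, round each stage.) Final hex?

CSS red is rgb(255, 0, 0).
A 28% tone moves each channel 28% toward 128:
  R: 255 − 35.56 = 219.44 → 219
  G: 0 + 0.28×(128−0) = 0 + 35.84 = 35.84 → 36
  B: 0 + 0.28×(128−0) = 0 + 35.84 = 35.84 → 36
After the tone: rgb(219, 36, 36) = #DB2424.
Per channel, c → c + 0.35(255 − c):
  R: 219 + 12.6 = 231.6 → 232
  G: 36 + 0.35×(255−36) = 36 + 76.65 = 112.65 → 113
  B: 36 + 0.35×(255−36) = 36 + 76.65 = 112.65 → 113
rgb(232, 113, 113) = #E87171.

#E87171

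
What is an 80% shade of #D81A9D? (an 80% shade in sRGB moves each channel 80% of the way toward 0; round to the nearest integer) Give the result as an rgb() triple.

#D81A9D is rgb(216, 26, 157).
An 80% shade moves each channel 80% toward 0:
  R: 216 + 0.8×(0−216) = 216 − 172.8 = 43.2 → 43
  G: 26 − 20.8 = 5.2 → 5
  B: 157 − 125.6 = 31.4 → 31

rgb(43, 5, 31)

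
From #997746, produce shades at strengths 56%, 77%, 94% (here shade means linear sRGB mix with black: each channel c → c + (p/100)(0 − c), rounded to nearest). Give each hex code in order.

#43341F, #231B10, #090704

#997746 is rgb(153, 119, 70).
56%: (153 − 85.68 = 67.32→67, 119 − 66.64 = 52.36→52, 70 − 39.2 = 30.8→31) → #43341F
77%: (153 − 117.81 = 35.19→35, 119 − 91.63 = 27.37→27, 70 − 53.9 = 16.1→16) → #231B10
94%: (153 − 143.82 = 9.18→9, 119 − 111.86 = 7.14→7, 70 − 65.8 = 4.2→4) → #090704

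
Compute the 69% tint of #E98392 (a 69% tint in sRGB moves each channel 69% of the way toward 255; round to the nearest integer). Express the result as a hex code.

#E98392 is rgb(233, 131, 146).
A 69% tint moves each channel 69% toward 255:
  R: 233 + 15.18 = 248.18 → 248
  G: 131 + 0.69×(255−131) = 131 + 85.56 = 216.56 → 217
  B: 146 + 0.69×(255−146) = 146 + 75.21 = 221.21 → 221
rgb(248, 217, 221) = #F8D9DD.

#F8D9DD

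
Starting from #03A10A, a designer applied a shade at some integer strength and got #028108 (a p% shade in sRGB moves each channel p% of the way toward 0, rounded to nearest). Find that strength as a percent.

20%

#03A10A is rgb(3, 161, 10); #028108 is rgb(2, 129, 8).
On the G channel (widest range): 129 ≈ 161 + (p/100)(0 − 161), so p ≈ 100×(129 − 161)/(0 − 161) = -3200/-161 = 19.88.
p = 20 reproduces all three channels after rounding.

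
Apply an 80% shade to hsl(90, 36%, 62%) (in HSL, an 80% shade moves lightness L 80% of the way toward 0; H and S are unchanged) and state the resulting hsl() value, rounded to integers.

hsl(90, 36%, 12%)

L moves 80% from 62 toward 0: 62 − 49.6 = 12.4 → 12.
H and S are unchanged.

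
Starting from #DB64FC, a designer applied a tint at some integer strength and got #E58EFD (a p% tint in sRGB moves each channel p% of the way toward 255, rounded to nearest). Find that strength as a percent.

#DB64FC is rgb(219, 100, 252); #E58EFD is rgb(229, 142, 253).
On the G channel (widest range): 142 ≈ 100 + (p/100)(255 − 100), so p ≈ 100×(142 − 100)/(255 − 100) = 4200/155 = 27.10.
p = 27 reproduces all three channels after rounding.

27%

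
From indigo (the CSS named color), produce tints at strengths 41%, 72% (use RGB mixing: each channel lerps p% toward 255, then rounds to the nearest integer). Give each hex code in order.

CSS indigo is rgb(75, 0, 130).
41%: (75 + 73.8 = 148.8→149, 0 + 104.55 = 104.55→105, 130 + 51.25 = 181.25→181) → #9569B5
72%: (75 + 129.6 = 204.6→205, 0 + 183.6 = 183.6→184, 130 + 90 = 220→220) → #CDB8DC

#9569B5, #CDB8DC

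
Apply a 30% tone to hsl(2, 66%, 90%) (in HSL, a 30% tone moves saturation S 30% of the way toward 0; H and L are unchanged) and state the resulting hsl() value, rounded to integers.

S moves 30% from 66 toward 0: 66 − 19.8 = 46.2 → 46.
H and L are unchanged.

hsl(2, 46%, 90%)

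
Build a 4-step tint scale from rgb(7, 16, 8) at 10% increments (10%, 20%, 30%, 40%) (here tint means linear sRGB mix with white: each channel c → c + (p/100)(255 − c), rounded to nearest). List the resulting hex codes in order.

10%: (7 + 24.8 = 31.8→32, 16 + 23.9 = 39.9→40, 8 + 24.7 = 32.7→33) → #202821
20%: (7 + 49.6 = 56.6→57, 16 + 47.8 = 63.8→64, 8 + 49.4 = 57.4→57) → #394039
30%: (7 + 74.4 = 81.4→81, 16 + 71.7 = 87.7→88, 8 + 74.1 = 82.1→82) → #515852
40%: (7 + 99.2 = 106.2→106, 16 + 95.6 = 111.6→112, 8 + 98.8 = 106.8→107) → #6a706b

#202821, #394039, #515852, #6a706b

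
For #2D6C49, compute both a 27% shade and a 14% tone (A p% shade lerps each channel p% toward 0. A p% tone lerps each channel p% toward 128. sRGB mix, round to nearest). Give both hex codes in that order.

#2D6C49 is rgb(45, 108, 73).
27% shade:
  R: 45 + 0.27×(0−45) = 45 − 12.15 = 32.85 → 33
  G: 108 + 0.27×(0−108) = 108 − 29.16 = 78.84 → 79
  B: 73 − 19.71 = 53.29 → 53
  → #214F35
14% tone:
  R: 45 + 11.62 = 56.62 → 57
  G: 108 + 0.14×(128−108) = 108 + 2.8 = 110.8 → 111
  B: 73 + 7.7 = 80.7 → 81
  → #396F51

#214F35, #396F51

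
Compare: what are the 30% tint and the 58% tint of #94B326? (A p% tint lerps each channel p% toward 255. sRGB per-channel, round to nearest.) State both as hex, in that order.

#B4CA67, #D2DFA4

#94B326 is rgb(148, 179, 38).
30% tint:
  R: 148 + 32.1 = 180.1 → 180
  G: 179 + 0.3×(255−179) = 179 + 22.8 = 201.8 → 202
  B: 38 + 0.3×(255−38) = 38 + 65.1 = 103.1 → 103
  → #B4CA67
58% tint:
  R: 148 + 0.58×(255−148) = 148 + 62.06 = 210.06 → 210
  G: 179 + 0.58×(255−179) = 179 + 44.08 = 223.08 → 223
  B: 38 + 0.58×(255−38) = 38 + 125.86 = 163.86 → 164
  → #D2DFA4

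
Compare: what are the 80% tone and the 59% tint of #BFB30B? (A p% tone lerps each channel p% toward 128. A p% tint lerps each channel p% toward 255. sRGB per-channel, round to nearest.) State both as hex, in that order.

#BFB30B is rgb(191, 179, 11).
80% tone:
  R: 191 + 0.8×(128−191) = 191 − 50.4 = 140.6 → 141
  G: 179 + 0.8×(128−179) = 179 − 40.8 = 138.2 → 138
  B: 11 + 0.8×(128−11) = 11 + 93.6 = 104.6 → 105
  → #8D8A69
59% tint:
  R: 191 + 37.76 = 228.76 → 229
  G: 179 + 44.84 = 223.84 → 224
  B: 11 + 0.59×(255−11) = 11 + 143.96 = 154.96 → 155
  → #E5E09B

#8D8A69, #E5E09B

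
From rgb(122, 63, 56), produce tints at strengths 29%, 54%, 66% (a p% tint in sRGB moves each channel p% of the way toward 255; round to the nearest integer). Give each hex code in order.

#a17772, #c2a7a3, #d2bebb

29%: (122 + 38.57 = 160.57→161, 63 + 55.68 = 118.68→119, 56 + 57.71 = 113.71→114) → #a17772
54%: (122 + 71.82 = 193.82→194, 63 + 103.68 = 166.68→167, 56 + 107.46 = 163.46→163) → #c2a7a3
66%: (122 + 87.78 = 209.78→210, 63 + 126.72 = 189.72→190, 56 + 131.34 = 187.34→187) → #d2bebb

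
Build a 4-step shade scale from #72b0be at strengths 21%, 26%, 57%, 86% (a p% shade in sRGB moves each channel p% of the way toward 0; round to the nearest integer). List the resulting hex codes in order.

#72b0be is rgb(114, 176, 190).
21%: (114 − 23.94 = 90.06→90, 176 − 36.96 = 139.04→139, 190 − 39.9 = 150.1→150) → #5a8b96
26%: (114 − 29.64 = 84.36→84, 176 − 45.76 = 130.24→130, 190 − 49.4 = 140.6→141) → #54828d
57%: (114 − 64.98 = 49.02→49, 176 − 100.32 = 75.68→76, 190 − 108.3 = 81.7→82) → #314c52
86%: (114 − 98.04 = 15.96→16, 176 − 151.36 = 24.64→25, 190 − 163.4 = 26.6→27) → #10191b

#5a8b96, #54828d, #314c52, #10191b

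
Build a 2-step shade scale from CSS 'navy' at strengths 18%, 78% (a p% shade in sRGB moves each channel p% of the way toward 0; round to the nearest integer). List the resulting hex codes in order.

#000069, #00001c

CSS navy is rgb(0, 0, 128).
18%: (0→0, 0→0, 128 − 23.04 = 104.96→105) → #000069
78%: (0→0, 0→0, 128 − 99.84 = 28.16→28) → #00001c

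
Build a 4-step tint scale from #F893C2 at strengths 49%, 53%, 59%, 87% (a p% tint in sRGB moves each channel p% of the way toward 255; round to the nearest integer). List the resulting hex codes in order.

#FBC8E0, #FCCCE2, #FCD3E6, #FEF1F7

#F893C2 is rgb(248, 147, 194).
49%: (248 + 3.43 = 251.43→251, 147 + 52.92 = 199.92→200, 194 + 29.89 = 223.89→224) → #FBC8E0
53%: (248 + 3.71 = 251.71→252, 147 + 57.24 = 204.24→204, 194 + 32.33 = 226.33→226) → #FCCCE2
59%: (248 + 4.13 = 252.13→252, 147 + 63.72 = 210.72→211, 194 + 35.99 = 229.99→230) → #FCD3E6
87%: (248 + 6.09 = 254.09→254, 147 + 93.96 = 240.96→241, 194 + 53.07 = 247.07→247) → #FEF1F7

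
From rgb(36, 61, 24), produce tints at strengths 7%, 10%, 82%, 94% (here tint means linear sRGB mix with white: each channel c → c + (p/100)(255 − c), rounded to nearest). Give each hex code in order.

#334B28, #3A502F, #D8DCD5, #F2F3F1

7%: (36 + 15.33 = 51.33→51, 61 + 13.58 = 74.58→75, 24 + 16.17 = 40.17→40) → #334B28
10%: (36 + 21.9 = 57.9→58, 61 + 19.4 = 80.4→80, 24 + 23.1 = 47.1→47) → #3A502F
82%: (36 + 179.58 = 215.58→216, 61 + 159.08 = 220.08→220, 24 + 189.42 = 213.42→213) → #D8DCD5
94%: (36 + 205.86 = 241.86→242, 61 + 182.36 = 243.36→243, 24 + 217.14 = 241.14→241) → #F2F3F1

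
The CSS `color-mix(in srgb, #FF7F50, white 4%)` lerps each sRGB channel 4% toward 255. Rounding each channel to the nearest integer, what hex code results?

#FF8457

#FF7F50 is rgb(255, 127, 80).
A 4% tint moves each channel 4% toward 255:
  R: 255 + 0.04×(255−255) = 255 + 0 = 255 → 255
  G: 127 + 0.04×(255−127) = 127 + 5.12 = 132.12 → 132
  B: 80 + 0.04×(255−80) = 80 + 7 = 87 → 87
rgb(255, 132, 87) = #FF8457.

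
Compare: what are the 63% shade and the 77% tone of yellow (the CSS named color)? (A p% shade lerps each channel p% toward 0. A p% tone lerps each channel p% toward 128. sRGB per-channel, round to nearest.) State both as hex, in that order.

CSS yellow is rgb(255, 255, 0).
63% shade:
  R: 255 + 0.63×(0−255) = 255 − 160.65 = 94.35 → 94
  G: 255 − 160.65 = 94.35 → 94
  B: 0 + 0.63×(0−0) = 0 + 0 = 0 → 0
  → #5E5E00
77% tone:
  R: 255 + 0.77×(128−255) = 255 − 97.79 = 157.21 → 157
  G: 255 + 0.77×(128−255) = 255 − 97.79 = 157.21 → 157
  B: 0 + 0.77×(128−0) = 0 + 98.56 = 98.56 → 99
  → #9D9D63

#5E5E00, #9D9D63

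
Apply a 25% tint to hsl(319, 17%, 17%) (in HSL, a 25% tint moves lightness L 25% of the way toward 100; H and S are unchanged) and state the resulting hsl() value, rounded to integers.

hsl(319, 17%, 38%)

L moves 25% from 17 toward 100: 17 + 20.75 = 37.75 → 38.
H and S are unchanged.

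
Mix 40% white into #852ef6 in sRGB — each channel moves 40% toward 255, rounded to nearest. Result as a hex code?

#852ef6 is rgb(133, 46, 246).
A 40% tint moves each channel 40% toward 255:
  R: 133 + 48.8 = 181.8 → 182
  G: 46 + 83.6 = 129.6 → 130
  B: 246 + 0.4×(255−246) = 246 + 3.6 = 249.6 → 250
rgb(182, 130, 250) = #b682fa.

#b682fa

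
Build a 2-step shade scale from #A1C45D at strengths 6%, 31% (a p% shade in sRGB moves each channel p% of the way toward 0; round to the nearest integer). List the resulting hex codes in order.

#A1C45D is rgb(161, 196, 93).
6%: (161 − 9.66 = 151.34→151, 196 − 11.76 = 184.24→184, 93 − 5.58 = 87.42→87) → #97B857
31%: (161 − 49.91 = 111.09→111, 196 − 60.76 = 135.24→135, 93 − 28.83 = 64.17→64) → #6F8740

#97B857, #6F8740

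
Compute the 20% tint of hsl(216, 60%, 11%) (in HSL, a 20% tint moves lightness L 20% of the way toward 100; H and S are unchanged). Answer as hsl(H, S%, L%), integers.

L moves 20% from 11 toward 100: 11 + 17.8 = 28.8 → 29.
H and S are unchanged.

hsl(216, 60%, 29%)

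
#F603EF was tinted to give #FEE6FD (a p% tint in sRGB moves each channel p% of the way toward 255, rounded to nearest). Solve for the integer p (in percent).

90%

#F603EF is rgb(246, 3, 239); #FEE6FD is rgb(254, 230, 253).
On the G channel (widest range): 230 ≈ 3 + (p/100)(255 − 3), so p ≈ 100×(230 − 3)/(255 − 3) = 22700/252 = 90.08.
p = 90 reproduces all three channels after rounding.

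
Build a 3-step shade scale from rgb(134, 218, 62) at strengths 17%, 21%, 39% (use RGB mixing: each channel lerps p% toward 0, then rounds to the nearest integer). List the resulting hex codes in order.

17%: (134 − 22.78 = 111.22→111, 218 − 37.06 = 180.94→181, 62 − 10.54 = 51.46→51) → #6FB533
21%: (134 − 28.14 = 105.86→106, 218 − 45.78 = 172.22→172, 62 − 13.02 = 48.98→49) → #6AAC31
39%: (134 − 52.26 = 81.74→82, 218 − 85.02 = 132.98→133, 62 − 24.18 = 37.82→38) → #528526

#6FB533, #6AAC31, #528526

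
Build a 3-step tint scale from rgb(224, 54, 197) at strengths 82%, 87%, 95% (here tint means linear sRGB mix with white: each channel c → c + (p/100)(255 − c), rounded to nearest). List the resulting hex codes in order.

#f9dbf5, #fbe5f7, #fdf5fc

82%: (224 + 25.42 = 249.42→249, 54 + 164.82 = 218.82→219, 197 + 47.56 = 244.56→245) → #f9dbf5
87%: (224 + 26.97 = 250.97→251, 54 + 174.87 = 228.87→229, 197 + 50.46 = 247.46→247) → #fbe5f7
95%: (224 + 29.45 = 253.45→253, 54 + 190.95 = 244.95→245, 197 + 55.1 = 252.1→252) → #fdf5fc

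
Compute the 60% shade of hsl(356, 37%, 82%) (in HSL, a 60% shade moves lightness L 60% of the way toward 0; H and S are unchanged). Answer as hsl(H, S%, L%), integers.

hsl(356, 37%, 33%)

L moves 60% from 82 toward 0: 82 − 49.2 = 32.8 → 33.
H and S are unchanged.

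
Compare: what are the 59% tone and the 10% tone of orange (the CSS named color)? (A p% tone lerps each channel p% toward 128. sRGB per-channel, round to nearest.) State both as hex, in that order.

CSS orange is rgb(255, 165, 0).
59% tone:
  R: 255 + 0.59×(128−255) = 255 − 74.93 = 180.07 → 180
  G: 165 − 21.83 = 143.17 → 143
  B: 0 + 75.52 = 75.52 → 76
  → #B48F4C
10% tone:
  R: 255 + 0.1×(128−255) = 255 − 12.7 = 242.3 → 242
  G: 165 − 3.7 = 161.3 → 161
  B: 0 + 12.8 = 12.8 → 13
  → #F2A10D

#B48F4C, #F2A10D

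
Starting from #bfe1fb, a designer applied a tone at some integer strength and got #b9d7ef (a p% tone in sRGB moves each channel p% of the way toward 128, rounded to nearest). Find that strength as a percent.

#bfe1fb is rgb(191, 225, 251); #b9d7ef is rgb(185, 215, 239).
On the B channel (widest range): 239 ≈ 251 + (p/100)(128 − 251), so p ≈ 100×(239 − 251)/(128 − 251) = -1200/-123 = 9.76.
p = 10 reproduces all three channels after rounding.

10%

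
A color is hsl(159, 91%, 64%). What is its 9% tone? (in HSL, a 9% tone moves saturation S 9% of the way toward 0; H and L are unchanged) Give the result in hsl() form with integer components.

S moves 9% from 91 toward 0: 91 − 8.19 = 82.81 → 83.
H and L are unchanged.

hsl(159, 83%, 64%)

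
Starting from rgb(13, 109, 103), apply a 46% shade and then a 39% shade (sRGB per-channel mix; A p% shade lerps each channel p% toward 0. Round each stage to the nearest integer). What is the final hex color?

Lerp each channel 46% toward 0:
  R: 13 − 5.98 = 7.02 → 7
  G: 109 − 50.14 = 58.86 → 59
  B: 103 + 0.46×(0−103) = 103 − 47.38 = 55.62 → 56
After the shade: rgb(7, 59, 56) = #073B38.
Lerp each channel 39% toward 0:
  R: 7 + 0.39×(0−7) = 7 − 2.73 = 4.27 → 4
  G: 59 − 23.01 = 35.99 → 36
  B: 56 + 0.39×(0−56) = 56 − 21.84 = 34.16 → 34
rgb(4, 36, 34) = #042422.

#042422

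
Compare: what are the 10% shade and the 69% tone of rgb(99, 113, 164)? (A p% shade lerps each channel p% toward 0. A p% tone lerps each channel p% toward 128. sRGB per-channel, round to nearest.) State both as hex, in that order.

10% shade:
  R: 99 + 0.1×(0−99) = 99 − 9.9 = 89.1 → 89
  G: 113 − 11.3 = 101.7 → 102
  B: 164 + 0.1×(0−164) = 164 − 16.4 = 147.6 → 148
  → #596694
69% tone:
  R: 99 + 0.69×(128−99) = 99 + 20.01 = 119.01 → 119
  G: 113 + 10.35 = 123.35 → 123
  B: 164 − 24.84 = 139.16 → 139
  → #777b8b

#596694, #777b8b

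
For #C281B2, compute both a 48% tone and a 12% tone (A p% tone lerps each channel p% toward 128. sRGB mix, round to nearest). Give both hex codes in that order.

#A2819A, #BA81AC

#C281B2 is rgb(194, 129, 178).
48% tone:
  R: 194 + 0.48×(128−194) = 194 − 31.68 = 162.32 → 162
  G: 129 − 0.48 = 128.52 → 129
  B: 178 + 0.48×(128−178) = 178 − 24 = 154 → 154
  → #A2819A
12% tone:
  R: 194 + 0.12×(128−194) = 194 − 7.92 = 186.08 → 186
  G: 129 − 0.12 = 128.88 → 129
  B: 178 + 0.12×(128−178) = 178 − 6 = 172 → 172
  → #BA81AC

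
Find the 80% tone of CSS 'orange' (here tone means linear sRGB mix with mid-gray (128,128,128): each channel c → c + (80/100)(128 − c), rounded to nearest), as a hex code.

#998766

CSS orange is rgb(255, 165, 0).
Per channel, c → c + 0.8(128 − c):
  R: 255 + 0.8×(128−255) = 255 − 101.6 = 153.4 → 153
  G: 165 + 0.8×(128−165) = 165 − 29.6 = 135.4 → 135
  B: 0 + 0.8×(128−0) = 0 + 102.4 = 102.4 → 102
rgb(153, 135, 102) = #998766.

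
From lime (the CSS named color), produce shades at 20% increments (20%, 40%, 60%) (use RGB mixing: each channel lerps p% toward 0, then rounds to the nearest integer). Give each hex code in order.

CSS lime is rgb(0, 255, 0).
20%: (0→0, 255 − 51 = 204→204, 0→0) → #00CC00
40%: (0→0, 255 − 102 = 153→153, 0→0) → #009900
60%: (0→0, 255 − 153 = 102→102, 0→0) → #006600

#00CC00, #009900, #006600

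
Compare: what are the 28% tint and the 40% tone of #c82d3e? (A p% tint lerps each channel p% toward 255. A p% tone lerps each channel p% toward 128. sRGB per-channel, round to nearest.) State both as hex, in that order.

#d76874, #ab4e58

#c82d3e is rgb(200, 45, 62).
28% tint:
  R: 200 + 0.28×(255−200) = 200 + 15.4 = 215.4 → 215
  G: 45 + 0.28×(255−45) = 45 + 58.8 = 103.8 → 104
  B: 62 + 54.04 = 116.04 → 116
  → #d76874
40% tone:
  R: 200 − 28.8 = 171.2 → 171
  G: 45 + 33.2 = 78.2 → 78
  B: 62 + 26.4 = 88.4 → 88
  → #ab4e58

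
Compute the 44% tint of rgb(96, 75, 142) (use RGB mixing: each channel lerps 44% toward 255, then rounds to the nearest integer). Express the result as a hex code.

Per channel, c → c + 0.44(255 − c):
  R: 96 + 0.44×(255−96) = 96 + 69.96 = 165.96 → 166
  G: 75 + 0.44×(255−75) = 75 + 79.2 = 154.2 → 154
  B: 142 + 49.72 = 191.72 → 192
rgb(166, 154, 192) = #A69AC0.

#A69AC0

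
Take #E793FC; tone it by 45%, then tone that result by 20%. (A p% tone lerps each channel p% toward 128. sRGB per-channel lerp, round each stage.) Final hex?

#AE88B6

#E793FC is rgb(231, 147, 252).
Per channel, c → c + 0.45(128 − c):
  R: 231 − 46.35 = 184.65 → 185
  G: 147 − 8.55 = 138.45 → 138
  B: 252 + 0.45×(128−252) = 252 − 55.8 = 196.2 → 196
After the tone: rgb(185, 138, 196) = #B98AC4.
Lerp each channel 20% toward 128:
  R: 185 − 11.4 = 173.6 → 174
  G: 138 − 2 = 136 → 136
  B: 196 − 13.6 = 182.4 → 182
rgb(174, 136, 182) = #AE88B6.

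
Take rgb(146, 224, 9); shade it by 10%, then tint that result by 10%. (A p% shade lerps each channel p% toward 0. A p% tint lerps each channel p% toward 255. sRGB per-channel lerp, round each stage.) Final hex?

#8FCF21

Lerp each channel 10% toward 0:
  R: 146 + 0.1×(0−146) = 146 − 14.6 = 131.4 → 131
  G: 224 − 22.4 = 201.6 → 202
  B: 9 + 0.1×(0−9) = 9 − 0.9 = 8.1 → 8
After the shade: rgb(131, 202, 8) = #83CA08.
A 10% tint moves each channel 10% toward 255:
  R: 131 + 0.1×(255−131) = 131 + 12.4 = 143.4 → 143
  G: 202 + 0.1×(255−202) = 202 + 5.3 = 207.3 → 207
  B: 8 + 0.1×(255−8) = 8 + 24.7 = 32.7 → 33
rgb(143, 207, 33) = #8FCF21.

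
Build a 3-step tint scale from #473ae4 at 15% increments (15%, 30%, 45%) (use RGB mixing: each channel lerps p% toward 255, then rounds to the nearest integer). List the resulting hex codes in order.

#6358e8, #7e75ec, #9a93f0

#473ae4 is rgb(71, 58, 228).
15%: (71 + 27.6 = 98.6→99, 58 + 29.55 = 87.55→88, 228 + 4.05 = 232.05→232) → #6358e8
30%: (71 + 55.2 = 126.2→126, 58 + 59.1 = 117.1→117, 228 + 8.1 = 236.1→236) → #7e75ec
45%: (71 + 82.8 = 153.8→154, 58 + 88.65 = 146.65→147, 228 + 12.15 = 240.15→240) → #9a93f0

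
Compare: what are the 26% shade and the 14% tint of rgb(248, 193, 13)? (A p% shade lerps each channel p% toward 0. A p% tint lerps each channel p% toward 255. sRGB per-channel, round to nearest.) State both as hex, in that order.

26% shade:
  R: 248 + 0.26×(0−248) = 248 − 64.48 = 183.52 → 184
  G: 193 + 0.26×(0−193) = 193 − 50.18 = 142.82 → 143
  B: 13 + 0.26×(0−13) = 13 − 3.38 = 9.62 → 10
  → #b88f0a
14% tint:
  R: 248 + 0.98 = 248.98 → 249
  G: 193 + 0.14×(255−193) = 193 + 8.68 = 201.68 → 202
  B: 13 + 33.88 = 46.88 → 47
  → #f9ca2f

#b88f0a, #f9ca2f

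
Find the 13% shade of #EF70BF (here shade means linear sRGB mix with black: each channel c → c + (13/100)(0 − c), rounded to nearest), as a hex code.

#D061A6

#EF70BF is rgb(239, 112, 191).
Lerp each channel 13% toward 0:
  R: 239 + 0.13×(0−239) = 239 − 31.07 = 207.93 → 208
  G: 112 + 0.13×(0−112) = 112 − 14.56 = 97.44 → 97
  B: 191 + 0.13×(0−191) = 191 − 24.83 = 166.17 → 166
rgb(208, 97, 166) = #D061A6.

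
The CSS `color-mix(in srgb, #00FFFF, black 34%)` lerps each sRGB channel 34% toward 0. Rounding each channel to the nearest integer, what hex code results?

#00FFFF is rgb(0, 255, 255).
A 34% shade moves each channel 34% toward 0:
  R: 0 + 0 = 0 → 0
  G: 255 + 0.34×(0−255) = 255 − 86.7 = 168.3 → 168
  B: 255 + 0.34×(0−255) = 255 − 86.7 = 168.3 → 168
rgb(0, 168, 168) = #00A8A8.

#00A8A8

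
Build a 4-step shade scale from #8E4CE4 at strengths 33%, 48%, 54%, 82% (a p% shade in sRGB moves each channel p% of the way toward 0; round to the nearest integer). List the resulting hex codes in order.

#8E4CE4 is rgb(142, 76, 228).
33%: (142 − 46.86 = 95.14→95, 76 − 25.08 = 50.92→51, 228 − 75.24 = 152.76→153) → #5F3399
48%: (142 − 68.16 = 73.84→74, 76 − 36.48 = 39.52→40, 228 − 109.44 = 118.56→119) → #4A2877
54%: (142 − 76.68 = 65.32→65, 76 − 41.04 = 34.96→35, 228 − 123.12 = 104.88→105) → #412369
82%: (142 − 116.44 = 25.56→26, 76 − 62.32 = 13.68→14, 228 − 186.96 = 41.04→41) → #1A0E29

#5F3399, #4A2877, #412369, #1A0E29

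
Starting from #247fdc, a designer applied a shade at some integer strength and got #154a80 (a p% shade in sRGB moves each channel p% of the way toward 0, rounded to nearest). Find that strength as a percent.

#247fdc is rgb(36, 127, 220); #154a80 is rgb(21, 74, 128).
On the B channel (widest range): 128 ≈ 220 + (p/100)(0 − 220), so p ≈ 100×(128 − 220)/(0 − 220) = -9200/-220 = 41.82.
p = 42 reproduces all three channels after rounding.

42%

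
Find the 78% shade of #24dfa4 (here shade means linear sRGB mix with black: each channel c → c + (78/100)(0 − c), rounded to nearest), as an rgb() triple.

rgb(8, 49, 36)

#24dfa4 is rgb(36, 223, 164).
Lerp each channel 78% toward 0:
  R: 36 − 28.08 = 7.92 → 8
  G: 223 + 0.78×(0−223) = 223 − 173.94 = 49.06 → 49
  B: 164 + 0.78×(0−164) = 164 − 127.92 = 36.08 → 36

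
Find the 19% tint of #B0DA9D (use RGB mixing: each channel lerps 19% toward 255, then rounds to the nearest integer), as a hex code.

#BFE1B0

#B0DA9D is rgb(176, 218, 157).
Per channel, c → c + 0.19(255 − c):
  R: 176 + 0.19×(255−176) = 176 + 15.01 = 191.01 → 191
  G: 218 + 7.03 = 225.03 → 225
  B: 157 + 18.62 = 175.62 → 176
rgb(191, 225, 176) = #BFE1B0.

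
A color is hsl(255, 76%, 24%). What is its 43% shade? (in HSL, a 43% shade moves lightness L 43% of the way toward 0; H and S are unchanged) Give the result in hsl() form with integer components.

L moves 43% from 24 toward 0: 24 − 10.32 = 13.68 → 14.
H and S are unchanged.

hsl(255, 76%, 14%)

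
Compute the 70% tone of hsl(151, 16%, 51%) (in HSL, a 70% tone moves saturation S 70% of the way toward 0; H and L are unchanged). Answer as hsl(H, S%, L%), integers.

S moves 70% from 16 toward 0: 16 − 11.2 = 4.8 → 5.
H and L are unchanged.

hsl(151, 5%, 51%)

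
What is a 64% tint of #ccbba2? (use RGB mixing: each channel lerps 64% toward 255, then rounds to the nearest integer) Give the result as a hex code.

#ccbba2 is rgb(204, 187, 162).
A 64% tint moves each channel 64% toward 255:
  R: 204 + 0.64×(255−204) = 204 + 32.64 = 236.64 → 237
  G: 187 + 0.64×(255−187) = 187 + 43.52 = 230.52 → 231
  B: 162 + 59.52 = 221.52 → 222
rgb(237, 231, 222) = #ede7de.

#ede7de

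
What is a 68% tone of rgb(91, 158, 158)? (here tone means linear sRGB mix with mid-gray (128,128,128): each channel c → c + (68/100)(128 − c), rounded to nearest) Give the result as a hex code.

A 68% tone moves each channel 68% toward 128:
  R: 91 + 0.68×(128−91) = 91 + 25.16 = 116.16 → 116
  G: 158 + 0.68×(128−158) = 158 − 20.4 = 137.6 → 138
  B: 158 + 0.68×(128−158) = 158 − 20.4 = 137.6 → 138
rgb(116, 138, 138) = #748A8A.

#748A8A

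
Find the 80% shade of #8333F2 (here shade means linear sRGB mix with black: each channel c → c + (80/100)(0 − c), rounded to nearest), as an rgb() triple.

rgb(26, 10, 48)

#8333F2 is rgb(131, 51, 242).
Lerp each channel 80% toward 0:
  R: 131 + 0.8×(0−131) = 131 − 104.8 = 26.2 → 26
  G: 51 − 40.8 = 10.2 → 10
  B: 242 − 193.6 = 48.4 → 48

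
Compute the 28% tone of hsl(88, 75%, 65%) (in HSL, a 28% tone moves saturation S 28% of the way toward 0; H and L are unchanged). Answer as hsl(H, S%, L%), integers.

hsl(88, 54%, 65%)

S moves 28% from 75 toward 0: 75 − 21 = 54 → 54.
H and L are unchanged.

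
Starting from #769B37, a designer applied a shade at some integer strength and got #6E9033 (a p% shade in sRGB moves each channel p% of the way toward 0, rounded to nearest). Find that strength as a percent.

7%

#769B37 is rgb(118, 155, 55); #6E9033 is rgb(110, 144, 51).
On the G channel (widest range): 144 ≈ 155 + (p/100)(0 − 155), so p ≈ 100×(144 − 155)/(0 − 155) = -1100/-155 = 7.10.
p = 7 reproduces all three channels after rounding.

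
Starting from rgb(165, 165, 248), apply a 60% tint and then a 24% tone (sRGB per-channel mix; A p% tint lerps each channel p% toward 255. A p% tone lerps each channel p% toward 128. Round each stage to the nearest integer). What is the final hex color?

Lerp each channel 60% toward 255:
  R: 165 + 0.6×(255−165) = 165 + 54 = 219 → 219
  G: 165 + 54 = 219 → 219
  B: 248 + 0.6×(255−248) = 248 + 4.2 = 252.2 → 252
After the tint: rgb(219, 219, 252) = #DBDBFC.
Lerp each channel 24% toward 128:
  R: 219 + 0.24×(128−219) = 219 − 21.84 = 197.16 → 197
  G: 219 + 0.24×(128−219) = 219 − 21.84 = 197.16 → 197
  B: 252 − 29.76 = 222.24 → 222
rgb(197, 197, 222) = #C5C5DE.

#C5C5DE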